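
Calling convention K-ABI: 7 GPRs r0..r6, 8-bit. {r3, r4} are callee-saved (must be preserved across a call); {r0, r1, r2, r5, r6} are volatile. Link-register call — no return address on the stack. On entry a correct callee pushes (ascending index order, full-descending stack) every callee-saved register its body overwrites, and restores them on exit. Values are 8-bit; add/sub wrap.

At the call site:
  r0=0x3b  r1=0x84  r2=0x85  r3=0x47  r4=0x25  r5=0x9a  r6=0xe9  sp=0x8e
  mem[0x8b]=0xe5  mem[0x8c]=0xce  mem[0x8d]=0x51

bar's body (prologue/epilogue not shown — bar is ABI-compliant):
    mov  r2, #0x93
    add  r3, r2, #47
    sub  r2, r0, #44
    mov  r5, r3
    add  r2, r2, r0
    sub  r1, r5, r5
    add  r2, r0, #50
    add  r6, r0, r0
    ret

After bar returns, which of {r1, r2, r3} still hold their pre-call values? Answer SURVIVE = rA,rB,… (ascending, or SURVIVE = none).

prologue: push r3 -> mem[0x8d]=0x47, sp=0x8d
body[0] mov  r2, #0x93 -> r2=0x93
body[1] add  r3, r2, #47 -> r3=0xc2
body[2] sub  r2, r0, #44 -> r2=0x0f
body[3] mov  r5, r3 -> r5=0xc2
body[4] add  r2, r2, r0 -> r2=0x4a
body[5] sub  r1, r5, r5 -> r1=0x00
body[6] add  r2, r0, #50 -> r2=0x6d
body[7] add  r6, r0, r0 -> r6=0x76
epilogue: pop r3=0x47, sp=0x8e
r1: caller-saved, written=True
r2: caller-saved, written=True
r3: callee-saved, written=True

SURVIVE = r3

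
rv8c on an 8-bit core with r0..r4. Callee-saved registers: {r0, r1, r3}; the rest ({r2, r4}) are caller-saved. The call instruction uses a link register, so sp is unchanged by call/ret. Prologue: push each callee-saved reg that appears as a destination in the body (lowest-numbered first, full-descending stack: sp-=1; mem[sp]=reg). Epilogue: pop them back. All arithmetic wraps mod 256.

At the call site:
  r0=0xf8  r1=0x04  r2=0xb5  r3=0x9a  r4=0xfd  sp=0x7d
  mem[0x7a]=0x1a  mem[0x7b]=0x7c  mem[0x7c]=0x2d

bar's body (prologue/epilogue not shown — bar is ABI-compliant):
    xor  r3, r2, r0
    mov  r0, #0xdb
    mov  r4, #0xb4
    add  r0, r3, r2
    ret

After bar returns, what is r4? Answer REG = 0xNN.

REG = 0xb4

prologue: push r0 → mem[0x7c]=0xf8, sp=0x7c
prologue: push r3 → mem[0x7b]=0x9a, sp=0x7b
body[0] xor  r3, r2, r0 → r3=0x4d
body[1] mov  r0, #0xdb → r0=0xdb
body[2] mov  r4, #0xb4 → r4=0xb4
body[3] add  r0, r3, r2 → r0=0x02
epilogue: pop r3=0x9a, sp=0x7c
epilogue: pop r0=0xf8, sp=0x7d
r4 is caller-saved → body value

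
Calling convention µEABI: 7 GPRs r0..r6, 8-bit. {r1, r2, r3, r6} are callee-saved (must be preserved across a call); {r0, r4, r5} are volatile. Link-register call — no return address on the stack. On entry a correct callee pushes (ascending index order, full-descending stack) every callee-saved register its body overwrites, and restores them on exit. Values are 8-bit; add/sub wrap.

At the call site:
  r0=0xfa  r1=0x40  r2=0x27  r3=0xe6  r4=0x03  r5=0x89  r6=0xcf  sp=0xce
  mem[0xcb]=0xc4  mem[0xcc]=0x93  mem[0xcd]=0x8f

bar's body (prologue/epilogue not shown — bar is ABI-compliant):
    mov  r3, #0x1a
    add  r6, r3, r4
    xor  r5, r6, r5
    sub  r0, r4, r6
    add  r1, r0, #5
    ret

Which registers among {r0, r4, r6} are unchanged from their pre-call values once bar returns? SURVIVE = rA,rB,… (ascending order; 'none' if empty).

SURVIVE = r4,r6

prologue: push r1 → mem[0xcd]=0x40, sp=0xcd
prologue: push r3 → mem[0xcc]=0xe6, sp=0xcc
prologue: push r6 → mem[0xcb]=0xcf, sp=0xcb
body[0] mov  r3, #0x1a → r3=0x1a
body[1] add  r6, r3, r4 → r6=0x1d
body[2] xor  r5, r6, r5 → r5=0x94
body[3] sub  r0, r4, r6 → r0=0xe6
body[4] add  r1, r0, #5 → r1=0xeb
epilogue: pop r6=0xcf, sp=0xcc
epilogue: pop r3=0xe6, sp=0xcd
epilogue: pop r1=0x40, sp=0xce
r0: caller-saved, written=True
r4: caller-saved, written=False
r6: callee-saved, written=True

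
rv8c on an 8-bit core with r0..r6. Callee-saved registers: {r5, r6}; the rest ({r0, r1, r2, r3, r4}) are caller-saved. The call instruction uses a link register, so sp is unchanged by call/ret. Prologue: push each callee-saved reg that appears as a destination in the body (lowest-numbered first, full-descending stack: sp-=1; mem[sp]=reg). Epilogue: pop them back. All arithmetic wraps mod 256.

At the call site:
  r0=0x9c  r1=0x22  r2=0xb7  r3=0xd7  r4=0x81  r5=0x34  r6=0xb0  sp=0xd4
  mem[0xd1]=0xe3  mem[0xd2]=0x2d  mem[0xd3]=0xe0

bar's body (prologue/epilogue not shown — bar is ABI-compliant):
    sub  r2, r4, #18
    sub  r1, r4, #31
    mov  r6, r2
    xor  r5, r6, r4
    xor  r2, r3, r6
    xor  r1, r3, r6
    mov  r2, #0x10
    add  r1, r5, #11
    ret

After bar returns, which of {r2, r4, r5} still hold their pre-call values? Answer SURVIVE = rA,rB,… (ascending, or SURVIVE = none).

prologue: push r5 → mem[0xd3]=0x34, sp=0xd3
prologue: push r6 → mem[0xd2]=0xb0, sp=0xd2
body[0] sub  r2, r4, #18 → r2=0x6f
body[1] sub  r1, r4, #31 → r1=0x62
body[2] mov  r6, r2 → r6=0x6f
body[3] xor  r5, r6, r4 → r5=0xee
body[4] xor  r2, r3, r6 → r2=0xb8
body[5] xor  r1, r3, r6 → r1=0xb8
body[6] mov  r2, #0x10 → r2=0x10
body[7] add  r1, r5, #11 → r1=0xf9
epilogue: pop r6=0xb0, sp=0xd3
epilogue: pop r5=0x34, sp=0xd4
r2: caller-saved, written=True
r4: caller-saved, written=False
r5: callee-saved, written=True

SURVIVE = r4,r5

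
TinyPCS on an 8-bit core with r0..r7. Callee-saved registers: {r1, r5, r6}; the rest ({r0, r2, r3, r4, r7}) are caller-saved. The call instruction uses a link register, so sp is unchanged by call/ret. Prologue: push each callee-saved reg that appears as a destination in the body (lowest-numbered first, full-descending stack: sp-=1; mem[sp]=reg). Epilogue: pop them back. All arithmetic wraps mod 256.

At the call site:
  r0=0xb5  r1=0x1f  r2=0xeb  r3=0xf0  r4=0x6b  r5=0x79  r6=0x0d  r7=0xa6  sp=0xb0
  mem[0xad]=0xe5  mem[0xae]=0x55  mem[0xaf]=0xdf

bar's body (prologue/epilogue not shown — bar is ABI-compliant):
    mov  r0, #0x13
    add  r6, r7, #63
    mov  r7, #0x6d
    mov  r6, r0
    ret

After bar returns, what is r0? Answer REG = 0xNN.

prologue: push r6 → mem[0xaf]=0x0d, sp=0xaf
body[0] mov  r0, #0x13 → r0=0x13
body[1] add  r6, r7, #63 → r6=0xe5
body[2] mov  r7, #0x6d → r7=0x6d
body[3] mov  r6, r0 → r6=0x13
epilogue: pop r6=0x0d, sp=0xb0
r0 is caller-saved → body value

REG = 0x13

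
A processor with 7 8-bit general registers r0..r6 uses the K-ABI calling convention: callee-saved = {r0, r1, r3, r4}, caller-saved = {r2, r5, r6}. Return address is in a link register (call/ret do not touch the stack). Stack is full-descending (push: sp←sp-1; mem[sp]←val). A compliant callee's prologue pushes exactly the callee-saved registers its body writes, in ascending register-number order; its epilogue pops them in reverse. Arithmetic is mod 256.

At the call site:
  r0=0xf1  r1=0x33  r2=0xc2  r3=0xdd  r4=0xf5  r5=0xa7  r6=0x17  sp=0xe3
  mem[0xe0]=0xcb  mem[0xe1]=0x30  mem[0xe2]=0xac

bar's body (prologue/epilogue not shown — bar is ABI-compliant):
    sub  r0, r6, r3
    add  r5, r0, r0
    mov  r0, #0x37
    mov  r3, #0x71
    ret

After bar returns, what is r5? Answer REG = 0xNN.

prologue: push r0 → mem[0xe2]=0xf1, sp=0xe2
prologue: push r3 → mem[0xe1]=0xdd, sp=0xe1
body[0] sub  r0, r6, r3 → r0=0x3a
body[1] add  r5, r0, r0 → r5=0x74
body[2] mov  r0, #0x37 → r0=0x37
body[3] mov  r3, #0x71 → r3=0x71
epilogue: pop r3=0xdd, sp=0xe2
epilogue: pop r0=0xf1, sp=0xe3
r5 is caller-saved → body value

REG = 0x74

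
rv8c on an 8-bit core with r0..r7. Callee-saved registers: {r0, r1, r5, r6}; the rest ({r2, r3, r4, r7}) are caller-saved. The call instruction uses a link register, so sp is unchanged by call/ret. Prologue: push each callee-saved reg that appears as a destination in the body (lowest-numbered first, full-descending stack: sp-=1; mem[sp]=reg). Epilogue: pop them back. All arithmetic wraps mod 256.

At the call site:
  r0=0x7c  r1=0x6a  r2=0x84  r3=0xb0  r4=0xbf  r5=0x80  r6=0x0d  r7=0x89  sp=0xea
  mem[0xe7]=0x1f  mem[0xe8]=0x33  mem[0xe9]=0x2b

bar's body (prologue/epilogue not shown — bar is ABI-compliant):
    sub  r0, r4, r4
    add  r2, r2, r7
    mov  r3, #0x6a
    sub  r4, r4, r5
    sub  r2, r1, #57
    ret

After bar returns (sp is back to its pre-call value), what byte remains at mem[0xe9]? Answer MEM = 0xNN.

prologue: push r0 → mem[0xe9]=0x7c, sp=0xe9
body[0] sub  r0, r4, r4 → r0=0x00
body[1] add  r2, r2, r7 → r2=0x0d
body[2] mov  r3, #0x6a → r3=0x6a
body[3] sub  r4, r4, r5 → r4=0x3f
body[4] sub  r2, r1, #57 → r2=0x31
epilogue: pop r0=0x7c, sp=0xea
prologue pushed ['r0'] at ['0xe9']

MEM = 0x7c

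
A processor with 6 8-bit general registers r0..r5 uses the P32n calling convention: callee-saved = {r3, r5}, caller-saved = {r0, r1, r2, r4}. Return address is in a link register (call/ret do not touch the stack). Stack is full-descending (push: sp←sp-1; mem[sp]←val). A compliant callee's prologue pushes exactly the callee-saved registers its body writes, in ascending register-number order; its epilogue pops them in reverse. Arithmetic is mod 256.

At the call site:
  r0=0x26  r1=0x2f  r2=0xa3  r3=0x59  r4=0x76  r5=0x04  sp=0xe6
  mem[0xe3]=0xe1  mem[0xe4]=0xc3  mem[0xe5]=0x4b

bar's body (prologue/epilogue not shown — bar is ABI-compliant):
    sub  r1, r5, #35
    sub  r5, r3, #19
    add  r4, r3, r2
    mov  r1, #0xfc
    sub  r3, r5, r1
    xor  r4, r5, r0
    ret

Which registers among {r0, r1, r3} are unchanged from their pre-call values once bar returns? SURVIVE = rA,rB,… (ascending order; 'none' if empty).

prologue: push r3 → mem[0xe5]=0x59, sp=0xe5
prologue: push r5 → mem[0xe4]=0x04, sp=0xe4
body[0] sub  r1, r5, #35 → r1=0xe1
body[1] sub  r5, r3, #19 → r5=0x46
body[2] add  r4, r3, r2 → r4=0xfc
body[3] mov  r1, #0xfc → r1=0xfc
body[4] sub  r3, r5, r1 → r3=0x4a
body[5] xor  r4, r5, r0 → r4=0x60
epilogue: pop r5=0x04, sp=0xe5
epilogue: pop r3=0x59, sp=0xe6
r0: caller-saved, written=False
r1: caller-saved, written=True
r3: callee-saved, written=True

SURVIVE = r0,r3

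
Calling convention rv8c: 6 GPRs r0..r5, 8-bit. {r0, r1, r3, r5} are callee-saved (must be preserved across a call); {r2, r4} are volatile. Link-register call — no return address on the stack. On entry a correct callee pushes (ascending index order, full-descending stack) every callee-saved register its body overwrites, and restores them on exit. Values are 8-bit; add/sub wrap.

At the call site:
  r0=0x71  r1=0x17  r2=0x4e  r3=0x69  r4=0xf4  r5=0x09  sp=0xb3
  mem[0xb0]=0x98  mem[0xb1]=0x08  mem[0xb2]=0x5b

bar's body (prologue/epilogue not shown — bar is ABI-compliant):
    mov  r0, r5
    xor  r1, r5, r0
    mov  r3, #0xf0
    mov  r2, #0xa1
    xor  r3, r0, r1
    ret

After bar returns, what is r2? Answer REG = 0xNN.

prologue: push r0 -> mem[0xb2]=0x71, sp=0xb2
prologue: push r1 -> mem[0xb1]=0x17, sp=0xb1
prologue: push r3 -> mem[0xb0]=0x69, sp=0xb0
body[0] mov  r0, r5 -> r0=0x09
body[1] xor  r1, r5, r0 -> r1=0x00
body[2] mov  r3, #0xf0 -> r3=0xf0
body[3] mov  r2, #0xa1 -> r2=0xa1
body[4] xor  r3, r0, r1 -> r3=0x09
epilogue: pop r3=0x69, sp=0xb1
epilogue: pop r1=0x17, sp=0xb2
epilogue: pop r0=0x71, sp=0xb3
r2 is caller-saved -> body value

REG = 0xa1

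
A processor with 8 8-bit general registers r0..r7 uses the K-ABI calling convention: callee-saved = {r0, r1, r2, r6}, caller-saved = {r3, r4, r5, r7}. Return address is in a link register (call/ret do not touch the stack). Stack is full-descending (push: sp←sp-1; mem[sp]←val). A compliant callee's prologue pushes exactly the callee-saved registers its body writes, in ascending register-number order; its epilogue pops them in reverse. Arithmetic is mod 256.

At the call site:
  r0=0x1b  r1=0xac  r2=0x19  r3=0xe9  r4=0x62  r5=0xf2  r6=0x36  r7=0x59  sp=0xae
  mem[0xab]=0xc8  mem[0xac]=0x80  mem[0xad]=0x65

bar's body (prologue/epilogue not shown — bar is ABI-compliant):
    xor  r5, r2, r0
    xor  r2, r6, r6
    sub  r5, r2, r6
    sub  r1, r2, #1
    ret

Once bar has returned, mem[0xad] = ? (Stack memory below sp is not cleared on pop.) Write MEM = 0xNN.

MEM = 0xac

prologue: push r1 → mem[0xad]=0xac, sp=0xad
prologue: push r2 → mem[0xac]=0x19, sp=0xac
body[0] xor  r5, r2, r0 → r5=0x02
body[1] xor  r2, r6, r6 → r2=0x00
body[2] sub  r5, r2, r6 → r5=0xca
body[3] sub  r1, r2, #1 → r1=0xff
epilogue: pop r2=0x19, sp=0xad
epilogue: pop r1=0xac, sp=0xae
prologue pushed ['r1', 'r2'] at ['0xad', '0xac']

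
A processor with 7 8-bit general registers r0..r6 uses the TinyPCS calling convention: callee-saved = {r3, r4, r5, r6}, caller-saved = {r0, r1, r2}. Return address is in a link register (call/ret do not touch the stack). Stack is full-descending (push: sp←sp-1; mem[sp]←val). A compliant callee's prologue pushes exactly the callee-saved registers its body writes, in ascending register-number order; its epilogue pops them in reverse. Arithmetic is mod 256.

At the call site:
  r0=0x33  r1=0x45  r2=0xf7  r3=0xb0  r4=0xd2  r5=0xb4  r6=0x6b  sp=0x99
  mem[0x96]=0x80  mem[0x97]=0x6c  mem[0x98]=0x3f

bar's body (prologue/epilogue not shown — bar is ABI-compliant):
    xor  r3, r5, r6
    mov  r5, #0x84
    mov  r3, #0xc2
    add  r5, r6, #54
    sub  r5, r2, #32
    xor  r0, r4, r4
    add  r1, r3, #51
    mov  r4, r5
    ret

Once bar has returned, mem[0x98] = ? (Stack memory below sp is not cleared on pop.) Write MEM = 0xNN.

prologue: push r3 → mem[0x98]=0xb0, sp=0x98
prologue: push r4 → mem[0x97]=0xd2, sp=0x97
prologue: push r5 → mem[0x96]=0xb4, sp=0x96
body[0] xor  r3, r5, r6 → r3=0xdf
body[1] mov  r5, #0x84 → r5=0x84
body[2] mov  r3, #0xc2 → r3=0xc2
body[3] add  r5, r6, #54 → r5=0xa1
body[4] sub  r5, r2, #32 → r5=0xd7
body[5] xor  r0, r4, r4 → r0=0x00
body[6] add  r1, r3, #51 → r1=0xf5
body[7] mov  r4, r5 → r4=0xd7
epilogue: pop r5=0xb4, sp=0x97
epilogue: pop r4=0xd2, sp=0x98
epilogue: pop r3=0xb0, sp=0x99
prologue pushed ['r3', 'r4', 'r5'] at ['0x98', '0x97', '0x96']

MEM = 0xb0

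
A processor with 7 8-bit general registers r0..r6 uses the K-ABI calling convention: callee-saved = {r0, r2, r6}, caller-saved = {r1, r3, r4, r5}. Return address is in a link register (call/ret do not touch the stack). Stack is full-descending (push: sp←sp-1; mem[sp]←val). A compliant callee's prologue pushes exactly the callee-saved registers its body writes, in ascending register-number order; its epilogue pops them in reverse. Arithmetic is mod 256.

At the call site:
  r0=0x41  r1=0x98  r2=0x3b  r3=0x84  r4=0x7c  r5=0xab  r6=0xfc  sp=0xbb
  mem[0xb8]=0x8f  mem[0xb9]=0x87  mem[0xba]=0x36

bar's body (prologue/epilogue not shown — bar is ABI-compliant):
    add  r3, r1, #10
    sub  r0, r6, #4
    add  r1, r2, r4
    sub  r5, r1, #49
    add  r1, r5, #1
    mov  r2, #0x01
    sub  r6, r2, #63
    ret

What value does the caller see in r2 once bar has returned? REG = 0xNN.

prologue: push r0 → mem[0xba]=0x41, sp=0xba
prologue: push r2 → mem[0xb9]=0x3b, sp=0xb9
prologue: push r6 → mem[0xb8]=0xfc, sp=0xb8
body[0] add  r3, r1, #10 → r3=0xa2
body[1] sub  r0, r6, #4 → r0=0xf8
body[2] add  r1, r2, r4 → r1=0xb7
body[3] sub  r5, r1, #49 → r5=0x86
body[4] add  r1, r5, #1 → r1=0x87
body[5] mov  r2, #0x01 → r2=0x01
body[6] sub  r6, r2, #63 → r6=0xc2
epilogue: pop r6=0xfc, sp=0xb9
epilogue: pop r2=0x3b, sp=0xba
epilogue: pop r0=0x41, sp=0xbb
r2 is callee-saved → restored

REG = 0x3b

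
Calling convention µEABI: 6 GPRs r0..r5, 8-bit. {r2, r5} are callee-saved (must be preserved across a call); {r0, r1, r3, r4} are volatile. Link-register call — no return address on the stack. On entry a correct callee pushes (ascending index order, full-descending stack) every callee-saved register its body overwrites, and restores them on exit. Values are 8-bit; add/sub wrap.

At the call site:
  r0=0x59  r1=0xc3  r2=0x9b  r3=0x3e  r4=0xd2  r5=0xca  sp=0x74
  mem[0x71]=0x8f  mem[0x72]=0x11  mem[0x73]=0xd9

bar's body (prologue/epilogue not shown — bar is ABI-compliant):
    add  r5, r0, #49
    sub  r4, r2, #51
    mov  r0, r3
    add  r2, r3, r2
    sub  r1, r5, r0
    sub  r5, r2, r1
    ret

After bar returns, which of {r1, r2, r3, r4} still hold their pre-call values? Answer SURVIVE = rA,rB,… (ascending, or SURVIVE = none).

SURVIVE = r2,r3

prologue: push r2 → mem[0x73]=0x9b, sp=0x73
prologue: push r5 → mem[0x72]=0xca, sp=0x72
body[0] add  r5, r0, #49 → r5=0x8a
body[1] sub  r4, r2, #51 → r4=0x68
body[2] mov  r0, r3 → r0=0x3e
body[3] add  r2, r3, r2 → r2=0xd9
body[4] sub  r1, r5, r0 → r1=0x4c
body[5] sub  r5, r2, r1 → r5=0x8d
epilogue: pop r5=0xca, sp=0x73
epilogue: pop r2=0x9b, sp=0x74
r1: caller-saved, written=True
r2: callee-saved, written=True
r3: caller-saved, written=False
r4: caller-saved, written=True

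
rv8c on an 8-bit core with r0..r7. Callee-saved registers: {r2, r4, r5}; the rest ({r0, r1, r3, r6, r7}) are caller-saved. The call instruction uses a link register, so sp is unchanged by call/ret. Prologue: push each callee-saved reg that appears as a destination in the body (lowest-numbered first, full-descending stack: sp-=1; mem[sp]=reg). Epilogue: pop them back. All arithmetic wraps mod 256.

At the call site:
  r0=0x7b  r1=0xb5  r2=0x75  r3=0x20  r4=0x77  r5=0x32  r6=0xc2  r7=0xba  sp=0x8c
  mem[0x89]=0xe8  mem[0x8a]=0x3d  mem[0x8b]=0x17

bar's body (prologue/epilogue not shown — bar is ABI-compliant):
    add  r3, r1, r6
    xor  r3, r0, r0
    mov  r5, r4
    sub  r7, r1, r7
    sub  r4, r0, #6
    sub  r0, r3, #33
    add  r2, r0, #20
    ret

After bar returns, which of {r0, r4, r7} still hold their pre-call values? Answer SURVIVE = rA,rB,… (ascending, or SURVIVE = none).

prologue: push r2 -> mem[0x8b]=0x75, sp=0x8b
prologue: push r4 -> mem[0x8a]=0x77, sp=0x8a
prologue: push r5 -> mem[0x89]=0x32, sp=0x89
body[0] add  r3, r1, r6 -> r3=0x77
body[1] xor  r3, r0, r0 -> r3=0x00
body[2] mov  r5, r4 -> r5=0x77
body[3] sub  r7, r1, r7 -> r7=0xfb
body[4] sub  r4, r0, #6 -> r4=0x75
body[5] sub  r0, r3, #33 -> r0=0xdf
body[6] add  r2, r0, #20 -> r2=0xf3
epilogue: pop r5=0x32, sp=0x8a
epilogue: pop r4=0x77, sp=0x8b
epilogue: pop r2=0x75, sp=0x8c
r0: caller-saved, written=True
r4: callee-saved, written=True
r7: caller-saved, written=True

SURVIVE = r4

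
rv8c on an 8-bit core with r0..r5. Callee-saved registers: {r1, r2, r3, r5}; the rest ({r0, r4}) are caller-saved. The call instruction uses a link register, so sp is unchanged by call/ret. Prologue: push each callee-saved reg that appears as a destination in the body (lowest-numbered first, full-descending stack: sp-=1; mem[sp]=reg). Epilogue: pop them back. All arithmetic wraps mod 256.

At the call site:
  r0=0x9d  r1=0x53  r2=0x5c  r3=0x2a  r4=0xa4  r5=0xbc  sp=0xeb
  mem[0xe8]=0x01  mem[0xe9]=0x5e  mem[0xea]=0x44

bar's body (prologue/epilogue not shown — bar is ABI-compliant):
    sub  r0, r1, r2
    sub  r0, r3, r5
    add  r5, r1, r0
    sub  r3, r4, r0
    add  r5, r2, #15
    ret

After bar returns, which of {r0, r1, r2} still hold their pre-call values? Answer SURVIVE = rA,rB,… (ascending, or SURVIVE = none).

prologue: push r3 -> mem[0xea]=0x2a, sp=0xea
prologue: push r5 -> mem[0xe9]=0xbc, sp=0xe9
body[0] sub  r0, r1, r2 -> r0=0xf7
body[1] sub  r0, r3, r5 -> r0=0x6e
body[2] add  r5, r1, r0 -> r5=0xc1
body[3] sub  r3, r4, r0 -> r3=0x36
body[4] add  r5, r2, #15 -> r5=0x6b
epilogue: pop r5=0xbc, sp=0xea
epilogue: pop r3=0x2a, sp=0xeb
r0: caller-saved, written=True
r1: callee-saved, written=False
r2: callee-saved, written=False

SURVIVE = r1,r2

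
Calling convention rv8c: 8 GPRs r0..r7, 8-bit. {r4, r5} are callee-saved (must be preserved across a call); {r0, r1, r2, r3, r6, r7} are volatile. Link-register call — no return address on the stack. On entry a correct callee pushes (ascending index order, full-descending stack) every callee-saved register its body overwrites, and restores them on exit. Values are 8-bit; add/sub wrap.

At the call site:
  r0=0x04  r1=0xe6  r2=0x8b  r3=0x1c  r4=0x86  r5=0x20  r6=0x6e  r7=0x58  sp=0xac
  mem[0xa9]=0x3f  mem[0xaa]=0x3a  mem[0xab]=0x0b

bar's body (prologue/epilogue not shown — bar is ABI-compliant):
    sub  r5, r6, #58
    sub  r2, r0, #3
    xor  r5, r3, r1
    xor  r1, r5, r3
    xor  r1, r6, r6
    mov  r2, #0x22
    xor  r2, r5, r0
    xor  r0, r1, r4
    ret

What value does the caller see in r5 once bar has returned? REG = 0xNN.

REG = 0x20

prologue: push r5 → mem[0xab]=0x20, sp=0xab
body[0] sub  r5, r6, #58 → r5=0x34
body[1] sub  r2, r0, #3 → r2=0x01
body[2] xor  r5, r3, r1 → r5=0xfa
body[3] xor  r1, r5, r3 → r1=0xe6
body[4] xor  r1, r6, r6 → r1=0x00
body[5] mov  r2, #0x22 → r2=0x22
body[6] xor  r2, r5, r0 → r2=0xfe
body[7] xor  r0, r1, r4 → r0=0x86
epilogue: pop r5=0x20, sp=0xac
r5 is callee-saved → restored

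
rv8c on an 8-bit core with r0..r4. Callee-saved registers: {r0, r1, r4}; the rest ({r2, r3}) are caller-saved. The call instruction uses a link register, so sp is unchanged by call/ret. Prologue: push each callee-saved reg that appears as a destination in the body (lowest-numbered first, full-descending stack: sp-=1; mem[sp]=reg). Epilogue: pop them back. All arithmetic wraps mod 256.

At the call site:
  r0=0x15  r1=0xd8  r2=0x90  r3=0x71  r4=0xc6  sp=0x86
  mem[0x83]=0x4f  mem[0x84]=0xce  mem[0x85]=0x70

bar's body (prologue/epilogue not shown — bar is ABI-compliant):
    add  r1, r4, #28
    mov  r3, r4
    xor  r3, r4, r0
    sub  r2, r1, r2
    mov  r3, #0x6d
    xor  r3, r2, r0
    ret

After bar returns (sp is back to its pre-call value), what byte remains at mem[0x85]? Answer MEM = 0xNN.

MEM = 0xd8

prologue: push r1 → mem[0x85]=0xd8, sp=0x85
body[0] add  r1, r4, #28 → r1=0xe2
body[1] mov  r3, r4 → r3=0xc6
body[2] xor  r3, r4, r0 → r3=0xd3
body[3] sub  r2, r1, r2 → r2=0x52
body[4] mov  r3, #0x6d → r3=0x6d
body[5] xor  r3, r2, r0 → r3=0x47
epilogue: pop r1=0xd8, sp=0x86
prologue pushed ['r1'] at ['0x85']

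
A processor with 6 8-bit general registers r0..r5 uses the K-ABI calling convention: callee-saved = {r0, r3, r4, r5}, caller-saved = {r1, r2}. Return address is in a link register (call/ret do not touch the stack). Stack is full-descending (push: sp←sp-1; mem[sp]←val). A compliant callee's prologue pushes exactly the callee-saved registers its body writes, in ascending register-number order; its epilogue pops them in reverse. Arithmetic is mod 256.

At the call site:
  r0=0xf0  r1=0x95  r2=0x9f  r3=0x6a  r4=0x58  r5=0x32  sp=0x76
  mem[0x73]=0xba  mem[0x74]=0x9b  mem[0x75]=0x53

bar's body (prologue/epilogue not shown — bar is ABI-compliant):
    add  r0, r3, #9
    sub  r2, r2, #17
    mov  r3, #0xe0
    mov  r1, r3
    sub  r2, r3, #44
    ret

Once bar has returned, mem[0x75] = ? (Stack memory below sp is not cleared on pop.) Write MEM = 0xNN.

prologue: push r0 -> mem[0x75]=0xf0, sp=0x75
prologue: push r3 -> mem[0x74]=0x6a, sp=0x74
body[0] add  r0, r3, #9 -> r0=0x73
body[1] sub  r2, r2, #17 -> r2=0x8e
body[2] mov  r3, #0xe0 -> r3=0xe0
body[3] mov  r1, r3 -> r1=0xe0
body[4] sub  r2, r3, #44 -> r2=0xb4
epilogue: pop r3=0x6a, sp=0x75
epilogue: pop r0=0xf0, sp=0x76
prologue pushed ['r0', 'r3'] at ['0x75', '0x74']

MEM = 0xf0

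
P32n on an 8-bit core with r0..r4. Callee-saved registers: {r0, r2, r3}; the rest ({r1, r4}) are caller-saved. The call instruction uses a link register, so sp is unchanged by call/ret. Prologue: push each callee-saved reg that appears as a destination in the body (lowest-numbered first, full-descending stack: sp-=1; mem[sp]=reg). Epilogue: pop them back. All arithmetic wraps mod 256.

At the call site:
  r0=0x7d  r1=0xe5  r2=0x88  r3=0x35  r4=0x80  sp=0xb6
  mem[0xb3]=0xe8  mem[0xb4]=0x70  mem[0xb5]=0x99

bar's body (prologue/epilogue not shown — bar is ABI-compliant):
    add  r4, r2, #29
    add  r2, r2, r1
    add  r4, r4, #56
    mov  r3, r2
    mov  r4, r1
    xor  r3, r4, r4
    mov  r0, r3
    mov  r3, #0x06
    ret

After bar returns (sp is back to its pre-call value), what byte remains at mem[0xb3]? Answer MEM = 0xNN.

MEM = 0x35

prologue: push r0 -> mem[0xb5]=0x7d, sp=0xb5
prologue: push r2 -> mem[0xb4]=0x88, sp=0xb4
prologue: push r3 -> mem[0xb3]=0x35, sp=0xb3
body[0] add  r4, r2, #29 -> r4=0xa5
body[1] add  r2, r2, r1 -> r2=0x6d
body[2] add  r4, r4, #56 -> r4=0xdd
body[3] mov  r3, r2 -> r3=0x6d
body[4] mov  r4, r1 -> r4=0xe5
body[5] xor  r3, r4, r4 -> r3=0x00
body[6] mov  r0, r3 -> r0=0x00
body[7] mov  r3, #0x06 -> r3=0x06
epilogue: pop r3=0x35, sp=0xb4
epilogue: pop r2=0x88, sp=0xb5
epilogue: pop r0=0x7d, sp=0xb6
prologue pushed ['r0', 'r2', 'r3'] at ['0xb5', '0xb4', '0xb3']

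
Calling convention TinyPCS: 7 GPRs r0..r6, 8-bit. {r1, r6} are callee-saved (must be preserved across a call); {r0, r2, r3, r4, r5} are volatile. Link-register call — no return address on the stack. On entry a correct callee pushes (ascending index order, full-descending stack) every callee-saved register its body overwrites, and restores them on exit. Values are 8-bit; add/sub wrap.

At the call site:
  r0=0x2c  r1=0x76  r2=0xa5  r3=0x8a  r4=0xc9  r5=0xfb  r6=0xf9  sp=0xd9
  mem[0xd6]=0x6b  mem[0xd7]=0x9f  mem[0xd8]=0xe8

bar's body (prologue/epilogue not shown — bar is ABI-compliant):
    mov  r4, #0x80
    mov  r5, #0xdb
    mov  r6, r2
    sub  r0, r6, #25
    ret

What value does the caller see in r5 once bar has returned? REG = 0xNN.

REG = 0xdb

prologue: push r6 -> mem[0xd8]=0xf9, sp=0xd8
body[0] mov  r4, #0x80 -> r4=0x80
body[1] mov  r5, #0xdb -> r5=0xdb
body[2] mov  r6, r2 -> r6=0xa5
body[3] sub  r0, r6, #25 -> r0=0x8c
epilogue: pop r6=0xf9, sp=0xd9
r5 is caller-saved -> body value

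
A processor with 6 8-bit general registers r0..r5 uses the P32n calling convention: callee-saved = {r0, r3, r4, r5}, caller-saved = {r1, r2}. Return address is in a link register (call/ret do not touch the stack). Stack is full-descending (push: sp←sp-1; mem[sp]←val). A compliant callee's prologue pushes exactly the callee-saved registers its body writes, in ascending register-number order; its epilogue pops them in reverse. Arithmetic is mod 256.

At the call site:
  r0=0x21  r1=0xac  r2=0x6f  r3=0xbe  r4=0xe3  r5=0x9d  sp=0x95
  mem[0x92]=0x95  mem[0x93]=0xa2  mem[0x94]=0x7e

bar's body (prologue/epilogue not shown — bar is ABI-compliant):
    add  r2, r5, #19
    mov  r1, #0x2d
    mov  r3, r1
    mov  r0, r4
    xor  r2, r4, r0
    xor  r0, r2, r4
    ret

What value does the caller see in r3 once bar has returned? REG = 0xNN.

REG = 0xbe

prologue: push r0 -> mem[0x94]=0x21, sp=0x94
prologue: push r3 -> mem[0x93]=0xbe, sp=0x93
body[0] add  r2, r5, #19 -> r2=0xb0
body[1] mov  r1, #0x2d -> r1=0x2d
body[2] mov  r3, r1 -> r3=0x2d
body[3] mov  r0, r4 -> r0=0xe3
body[4] xor  r2, r4, r0 -> r2=0x00
body[5] xor  r0, r2, r4 -> r0=0xe3
epilogue: pop r3=0xbe, sp=0x94
epilogue: pop r0=0x21, sp=0x95
r3 is callee-saved -> restored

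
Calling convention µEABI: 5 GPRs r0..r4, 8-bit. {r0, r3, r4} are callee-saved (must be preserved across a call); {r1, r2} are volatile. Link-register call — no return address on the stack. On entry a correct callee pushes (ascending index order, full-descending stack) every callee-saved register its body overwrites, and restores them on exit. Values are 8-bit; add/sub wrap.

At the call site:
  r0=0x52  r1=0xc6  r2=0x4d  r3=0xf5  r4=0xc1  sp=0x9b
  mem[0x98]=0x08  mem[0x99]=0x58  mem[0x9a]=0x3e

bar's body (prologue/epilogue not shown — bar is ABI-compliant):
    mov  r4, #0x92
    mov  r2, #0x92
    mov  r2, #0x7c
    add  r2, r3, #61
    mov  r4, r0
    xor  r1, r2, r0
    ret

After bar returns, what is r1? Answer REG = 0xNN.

prologue: push r4 → mem[0x9a]=0xc1, sp=0x9a
body[0] mov  r4, #0x92 → r4=0x92
body[1] mov  r2, #0x92 → r2=0x92
body[2] mov  r2, #0x7c → r2=0x7c
body[3] add  r2, r3, #61 → r2=0x32
body[4] mov  r4, r0 → r4=0x52
body[5] xor  r1, r2, r0 → r1=0x60
epilogue: pop r4=0xc1, sp=0x9b
r1 is caller-saved → body value

REG = 0x60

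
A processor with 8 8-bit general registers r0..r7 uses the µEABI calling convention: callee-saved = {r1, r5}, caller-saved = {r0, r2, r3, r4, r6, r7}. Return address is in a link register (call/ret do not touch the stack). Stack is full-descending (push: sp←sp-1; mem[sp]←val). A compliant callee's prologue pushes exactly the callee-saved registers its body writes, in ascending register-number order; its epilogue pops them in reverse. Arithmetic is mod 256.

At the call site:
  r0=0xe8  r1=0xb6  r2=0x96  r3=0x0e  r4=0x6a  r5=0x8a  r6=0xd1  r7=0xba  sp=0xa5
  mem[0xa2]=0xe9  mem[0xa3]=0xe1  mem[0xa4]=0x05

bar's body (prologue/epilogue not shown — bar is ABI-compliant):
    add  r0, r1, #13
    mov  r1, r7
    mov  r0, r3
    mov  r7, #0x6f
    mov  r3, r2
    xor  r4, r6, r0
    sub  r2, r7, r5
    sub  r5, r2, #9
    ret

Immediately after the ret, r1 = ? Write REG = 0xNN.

REG = 0xb6

prologue: push r1 -> mem[0xa4]=0xb6, sp=0xa4
prologue: push r5 -> mem[0xa3]=0x8a, sp=0xa3
body[0] add  r0, r1, #13 -> r0=0xc3
body[1] mov  r1, r7 -> r1=0xba
body[2] mov  r0, r3 -> r0=0x0e
body[3] mov  r7, #0x6f -> r7=0x6f
body[4] mov  r3, r2 -> r3=0x96
body[5] xor  r4, r6, r0 -> r4=0xdf
body[6] sub  r2, r7, r5 -> r2=0xe5
body[7] sub  r5, r2, #9 -> r5=0xdc
epilogue: pop r5=0x8a, sp=0xa4
epilogue: pop r1=0xb6, sp=0xa5
r1 is callee-saved -> restored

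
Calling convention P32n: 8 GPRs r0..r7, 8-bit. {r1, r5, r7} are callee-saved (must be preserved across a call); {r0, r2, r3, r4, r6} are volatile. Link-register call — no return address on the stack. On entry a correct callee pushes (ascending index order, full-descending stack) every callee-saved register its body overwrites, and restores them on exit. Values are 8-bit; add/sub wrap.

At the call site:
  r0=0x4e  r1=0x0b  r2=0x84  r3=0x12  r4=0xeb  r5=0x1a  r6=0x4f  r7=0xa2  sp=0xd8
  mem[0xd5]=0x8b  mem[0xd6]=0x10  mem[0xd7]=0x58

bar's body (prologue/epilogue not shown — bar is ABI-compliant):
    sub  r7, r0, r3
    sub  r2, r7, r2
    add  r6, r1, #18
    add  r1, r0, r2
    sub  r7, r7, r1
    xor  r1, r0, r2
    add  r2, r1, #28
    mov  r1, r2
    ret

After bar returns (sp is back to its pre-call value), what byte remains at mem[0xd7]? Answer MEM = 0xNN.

prologue: push r1 → mem[0xd7]=0x0b, sp=0xd7
prologue: push r7 → mem[0xd6]=0xa2, sp=0xd6
body[0] sub  r7, r0, r3 → r7=0x3c
body[1] sub  r2, r7, r2 → r2=0xb8
body[2] add  r6, r1, #18 → r6=0x1d
body[3] add  r1, r0, r2 → r1=0x06
body[4] sub  r7, r7, r1 → r7=0x36
body[5] xor  r1, r0, r2 → r1=0xf6
body[6] add  r2, r1, #28 → r2=0x12
body[7] mov  r1, r2 → r1=0x12
epilogue: pop r7=0xa2, sp=0xd7
epilogue: pop r1=0x0b, sp=0xd8
prologue pushed ['r1', 'r7'] at ['0xd7', '0xd6']

MEM = 0x0b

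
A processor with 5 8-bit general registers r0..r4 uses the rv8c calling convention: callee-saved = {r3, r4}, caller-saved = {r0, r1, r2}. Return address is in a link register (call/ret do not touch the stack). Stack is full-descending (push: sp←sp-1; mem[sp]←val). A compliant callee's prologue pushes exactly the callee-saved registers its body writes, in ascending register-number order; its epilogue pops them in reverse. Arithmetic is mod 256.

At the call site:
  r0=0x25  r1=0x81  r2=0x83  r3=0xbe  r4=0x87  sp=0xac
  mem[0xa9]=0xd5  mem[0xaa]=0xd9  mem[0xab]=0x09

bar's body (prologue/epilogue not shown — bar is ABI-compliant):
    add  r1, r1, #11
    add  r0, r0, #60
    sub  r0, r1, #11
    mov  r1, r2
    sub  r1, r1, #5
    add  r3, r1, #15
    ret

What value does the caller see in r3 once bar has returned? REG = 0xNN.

prologue: push r3 → mem[0xab]=0xbe, sp=0xab
body[0] add  r1, r1, #11 → r1=0x8c
body[1] add  r0, r0, #60 → r0=0x61
body[2] sub  r0, r1, #11 → r0=0x81
body[3] mov  r1, r2 → r1=0x83
body[4] sub  r1, r1, #5 → r1=0x7e
body[5] add  r3, r1, #15 → r3=0x8d
epilogue: pop r3=0xbe, sp=0xac
r3 is callee-saved → restored

REG = 0xbe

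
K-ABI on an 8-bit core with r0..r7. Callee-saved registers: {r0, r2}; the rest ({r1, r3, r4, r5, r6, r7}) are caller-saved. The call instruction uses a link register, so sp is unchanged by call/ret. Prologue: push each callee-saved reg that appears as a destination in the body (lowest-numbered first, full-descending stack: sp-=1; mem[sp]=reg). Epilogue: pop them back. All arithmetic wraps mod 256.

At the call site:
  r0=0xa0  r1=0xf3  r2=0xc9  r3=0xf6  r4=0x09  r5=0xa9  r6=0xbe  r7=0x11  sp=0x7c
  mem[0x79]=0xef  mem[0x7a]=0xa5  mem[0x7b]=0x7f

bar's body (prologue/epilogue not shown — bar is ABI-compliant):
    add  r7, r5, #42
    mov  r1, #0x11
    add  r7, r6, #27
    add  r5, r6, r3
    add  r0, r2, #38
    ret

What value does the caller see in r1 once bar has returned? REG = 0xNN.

REG = 0x11

prologue: push r0 → mem[0x7b]=0xa0, sp=0x7b
body[0] add  r7, r5, #42 → r7=0xd3
body[1] mov  r1, #0x11 → r1=0x11
body[2] add  r7, r6, #27 → r7=0xd9
body[3] add  r5, r6, r3 → r5=0xb4
body[4] add  r0, r2, #38 → r0=0xef
epilogue: pop r0=0xa0, sp=0x7c
r1 is caller-saved → body value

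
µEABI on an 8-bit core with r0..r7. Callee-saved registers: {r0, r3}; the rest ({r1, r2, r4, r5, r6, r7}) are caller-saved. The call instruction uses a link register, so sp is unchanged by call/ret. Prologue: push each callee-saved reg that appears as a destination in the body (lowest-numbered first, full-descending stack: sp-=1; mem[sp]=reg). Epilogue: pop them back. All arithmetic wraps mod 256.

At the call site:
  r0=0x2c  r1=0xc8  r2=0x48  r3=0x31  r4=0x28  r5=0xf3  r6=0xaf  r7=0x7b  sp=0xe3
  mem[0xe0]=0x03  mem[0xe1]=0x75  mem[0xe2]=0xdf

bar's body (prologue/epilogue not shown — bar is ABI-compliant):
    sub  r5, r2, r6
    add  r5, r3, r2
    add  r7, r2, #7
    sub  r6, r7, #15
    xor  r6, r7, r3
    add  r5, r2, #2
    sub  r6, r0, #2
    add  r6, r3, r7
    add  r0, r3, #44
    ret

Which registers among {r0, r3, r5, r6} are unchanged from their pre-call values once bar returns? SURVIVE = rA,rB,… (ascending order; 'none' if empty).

prologue: push r0 -> mem[0xe2]=0x2c, sp=0xe2
body[0] sub  r5, r2, r6 -> r5=0x99
body[1] add  r5, r3, r2 -> r5=0x79
body[2] add  r7, r2, #7 -> r7=0x4f
body[3] sub  r6, r7, #15 -> r6=0x40
body[4] xor  r6, r7, r3 -> r6=0x7e
body[5] add  r5, r2, #2 -> r5=0x4a
body[6] sub  r6, r0, #2 -> r6=0x2a
body[7] add  r6, r3, r7 -> r6=0x80
body[8] add  r0, r3, #44 -> r0=0x5d
epilogue: pop r0=0x2c, sp=0xe3
r0: callee-saved, written=True
r3: callee-saved, written=False
r5: caller-saved, written=True
r6: caller-saved, written=True

SURVIVE = r0,r3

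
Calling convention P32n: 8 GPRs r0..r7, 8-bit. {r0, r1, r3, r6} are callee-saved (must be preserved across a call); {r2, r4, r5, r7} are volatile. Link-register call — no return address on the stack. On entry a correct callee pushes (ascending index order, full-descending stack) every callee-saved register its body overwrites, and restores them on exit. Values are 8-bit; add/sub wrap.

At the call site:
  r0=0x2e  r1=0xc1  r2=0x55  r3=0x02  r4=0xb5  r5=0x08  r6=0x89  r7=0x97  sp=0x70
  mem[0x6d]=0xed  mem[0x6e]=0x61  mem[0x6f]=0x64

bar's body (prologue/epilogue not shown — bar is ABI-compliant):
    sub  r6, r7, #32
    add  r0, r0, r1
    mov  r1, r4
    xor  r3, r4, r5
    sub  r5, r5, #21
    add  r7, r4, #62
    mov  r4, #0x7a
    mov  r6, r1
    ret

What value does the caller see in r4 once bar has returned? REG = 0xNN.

prologue: push r0 → mem[0x6f]=0x2e, sp=0x6f
prologue: push r1 → mem[0x6e]=0xc1, sp=0x6e
prologue: push r3 → mem[0x6d]=0x02, sp=0x6d
prologue: push r6 → mem[0x6c]=0x89, sp=0x6c
body[0] sub  r6, r7, #32 → r6=0x77
body[1] add  r0, r0, r1 → r0=0xef
body[2] mov  r1, r4 → r1=0xb5
body[3] xor  r3, r4, r5 → r3=0xbd
body[4] sub  r5, r5, #21 → r5=0xf3
body[5] add  r7, r4, #62 → r7=0xf3
body[6] mov  r4, #0x7a → r4=0x7a
body[7] mov  r6, r1 → r6=0xb5
epilogue: pop r6=0x89, sp=0x6d
epilogue: pop r3=0x02, sp=0x6e
epilogue: pop r1=0xc1, sp=0x6f
epilogue: pop r0=0x2e, sp=0x70
r4 is caller-saved → body value

REG = 0x7a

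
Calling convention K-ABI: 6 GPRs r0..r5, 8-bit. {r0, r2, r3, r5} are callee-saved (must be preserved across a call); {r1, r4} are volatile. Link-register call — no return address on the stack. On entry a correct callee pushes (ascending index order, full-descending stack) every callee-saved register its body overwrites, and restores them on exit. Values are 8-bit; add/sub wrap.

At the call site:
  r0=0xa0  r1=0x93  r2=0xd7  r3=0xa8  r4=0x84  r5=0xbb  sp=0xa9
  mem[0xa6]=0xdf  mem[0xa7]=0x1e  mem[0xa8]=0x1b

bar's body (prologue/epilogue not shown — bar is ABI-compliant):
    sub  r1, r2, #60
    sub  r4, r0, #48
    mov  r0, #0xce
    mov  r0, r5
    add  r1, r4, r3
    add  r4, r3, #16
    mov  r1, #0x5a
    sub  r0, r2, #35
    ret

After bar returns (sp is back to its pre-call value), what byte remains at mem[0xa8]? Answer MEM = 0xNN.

prologue: push r0 → mem[0xa8]=0xa0, sp=0xa8
body[0] sub  r1, r2, #60 → r1=0x9b
body[1] sub  r4, r0, #48 → r4=0x70
body[2] mov  r0, #0xce → r0=0xce
body[3] mov  r0, r5 → r0=0xbb
body[4] add  r1, r4, r3 → r1=0x18
body[5] add  r4, r3, #16 → r4=0xb8
body[6] mov  r1, #0x5a → r1=0x5a
body[7] sub  r0, r2, #35 → r0=0xb4
epilogue: pop r0=0xa0, sp=0xa9
prologue pushed ['r0'] at ['0xa8']

MEM = 0xa0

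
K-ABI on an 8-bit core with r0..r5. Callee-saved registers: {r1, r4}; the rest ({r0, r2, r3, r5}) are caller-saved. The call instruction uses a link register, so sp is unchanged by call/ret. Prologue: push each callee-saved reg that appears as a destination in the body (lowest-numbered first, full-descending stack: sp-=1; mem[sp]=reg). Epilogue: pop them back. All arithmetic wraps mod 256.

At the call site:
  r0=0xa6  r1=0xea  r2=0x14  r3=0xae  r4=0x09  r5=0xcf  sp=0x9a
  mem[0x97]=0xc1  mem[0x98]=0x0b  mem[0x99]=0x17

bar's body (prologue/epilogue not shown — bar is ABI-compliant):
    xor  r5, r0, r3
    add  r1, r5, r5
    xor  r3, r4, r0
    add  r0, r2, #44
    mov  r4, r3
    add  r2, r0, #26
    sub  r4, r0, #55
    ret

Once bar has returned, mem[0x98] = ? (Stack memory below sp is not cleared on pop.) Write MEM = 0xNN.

prologue: push r1 -> mem[0x99]=0xea, sp=0x99
prologue: push r4 -> mem[0x98]=0x09, sp=0x98
body[0] xor  r5, r0, r3 -> r5=0x08
body[1] add  r1, r5, r5 -> r1=0x10
body[2] xor  r3, r4, r0 -> r3=0xaf
body[3] add  r0, r2, #44 -> r0=0x40
body[4] mov  r4, r3 -> r4=0xaf
body[5] add  r2, r0, #26 -> r2=0x5a
body[6] sub  r4, r0, #55 -> r4=0x09
epilogue: pop r4=0x09, sp=0x99
epilogue: pop r1=0xea, sp=0x9a
prologue pushed ['r1', 'r4'] at ['0x99', '0x98']

MEM = 0x09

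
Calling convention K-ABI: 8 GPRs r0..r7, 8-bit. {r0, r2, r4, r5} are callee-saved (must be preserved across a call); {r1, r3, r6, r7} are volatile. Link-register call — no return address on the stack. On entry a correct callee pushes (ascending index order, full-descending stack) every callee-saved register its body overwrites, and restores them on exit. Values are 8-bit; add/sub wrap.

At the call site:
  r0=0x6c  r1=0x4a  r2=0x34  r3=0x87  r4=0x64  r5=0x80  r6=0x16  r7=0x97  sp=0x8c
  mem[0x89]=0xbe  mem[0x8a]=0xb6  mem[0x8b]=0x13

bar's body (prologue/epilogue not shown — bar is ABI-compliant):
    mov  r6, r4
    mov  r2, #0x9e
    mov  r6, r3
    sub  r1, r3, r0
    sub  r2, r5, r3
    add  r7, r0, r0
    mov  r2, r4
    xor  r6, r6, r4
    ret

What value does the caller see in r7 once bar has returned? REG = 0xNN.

prologue: push r2 → mem[0x8b]=0x34, sp=0x8b
body[0] mov  r6, r4 → r6=0x64
body[1] mov  r2, #0x9e → r2=0x9e
body[2] mov  r6, r3 → r6=0x87
body[3] sub  r1, r3, r0 → r1=0x1b
body[4] sub  r2, r5, r3 → r2=0xf9
body[5] add  r7, r0, r0 → r7=0xd8
body[6] mov  r2, r4 → r2=0x64
body[7] xor  r6, r6, r4 → r6=0xe3
epilogue: pop r2=0x34, sp=0x8c
r7 is caller-saved → body value

REG = 0xd8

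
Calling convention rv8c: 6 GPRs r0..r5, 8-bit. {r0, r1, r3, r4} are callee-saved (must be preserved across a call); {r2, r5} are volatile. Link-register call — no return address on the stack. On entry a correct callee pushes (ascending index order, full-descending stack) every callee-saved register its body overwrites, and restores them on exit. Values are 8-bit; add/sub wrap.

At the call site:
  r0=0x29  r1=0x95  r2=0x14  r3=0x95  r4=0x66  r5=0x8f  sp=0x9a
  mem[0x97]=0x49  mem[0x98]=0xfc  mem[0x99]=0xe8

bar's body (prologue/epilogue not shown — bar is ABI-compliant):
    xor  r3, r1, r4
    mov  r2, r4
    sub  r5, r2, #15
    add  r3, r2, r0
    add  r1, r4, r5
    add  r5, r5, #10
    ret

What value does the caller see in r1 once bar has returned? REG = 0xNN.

REG = 0x95

prologue: push r1 → mem[0x99]=0x95, sp=0x99
prologue: push r3 → mem[0x98]=0x95, sp=0x98
body[0] xor  r3, r1, r4 → r3=0xf3
body[1] mov  r2, r4 → r2=0x66
body[2] sub  r5, r2, #15 → r5=0x57
body[3] add  r3, r2, r0 → r3=0x8f
body[4] add  r1, r4, r5 → r1=0xbd
body[5] add  r5, r5, #10 → r5=0x61
epilogue: pop r3=0x95, sp=0x99
epilogue: pop r1=0x95, sp=0x9a
r1 is callee-saved → restored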